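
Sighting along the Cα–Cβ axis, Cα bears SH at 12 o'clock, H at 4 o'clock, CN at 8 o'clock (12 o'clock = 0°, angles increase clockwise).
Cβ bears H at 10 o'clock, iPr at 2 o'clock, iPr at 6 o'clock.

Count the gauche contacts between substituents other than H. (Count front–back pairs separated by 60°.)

Non-H gauche pairs: SH(0°)/iPr(60°); CN(240°)/iPr(180°) — 2 interactions.

2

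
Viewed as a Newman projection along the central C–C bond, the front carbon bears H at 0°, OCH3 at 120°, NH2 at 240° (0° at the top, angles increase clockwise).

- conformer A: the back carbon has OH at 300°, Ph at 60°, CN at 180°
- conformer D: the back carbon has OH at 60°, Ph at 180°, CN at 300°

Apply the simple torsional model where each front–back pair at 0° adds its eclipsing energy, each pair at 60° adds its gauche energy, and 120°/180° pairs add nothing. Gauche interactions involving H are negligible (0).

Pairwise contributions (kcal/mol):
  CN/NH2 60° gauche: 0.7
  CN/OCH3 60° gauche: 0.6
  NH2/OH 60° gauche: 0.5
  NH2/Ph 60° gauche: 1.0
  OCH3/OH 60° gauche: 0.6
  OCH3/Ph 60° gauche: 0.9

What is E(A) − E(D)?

A is staggered. OCH3 at 120° is gauche with Ph at 60° (0.9); OCH3 at 120° is gauche with CN at 180° (0.6); NH2 at 240° is gauche with OH at 300° (0.5); NH2 at 240° is gauche with CN at 180° (0.7). Total 2.7 kcal/mol.
D is staggered. OCH3 at 120° is gauche with OH at 60° (0.6); OCH3 at 120° is gauche with Ph at 180° (0.9); NH2 at 240° is gauche with Ph at 180° (1.0); NH2 at 240° is gauche with CN at 300° (0.7). Total 3.2 kcal/mol.
E(A) − E(D) = 2.7 − 3.2 = -0.5 kcal/mol.

-0.5 kcal/mol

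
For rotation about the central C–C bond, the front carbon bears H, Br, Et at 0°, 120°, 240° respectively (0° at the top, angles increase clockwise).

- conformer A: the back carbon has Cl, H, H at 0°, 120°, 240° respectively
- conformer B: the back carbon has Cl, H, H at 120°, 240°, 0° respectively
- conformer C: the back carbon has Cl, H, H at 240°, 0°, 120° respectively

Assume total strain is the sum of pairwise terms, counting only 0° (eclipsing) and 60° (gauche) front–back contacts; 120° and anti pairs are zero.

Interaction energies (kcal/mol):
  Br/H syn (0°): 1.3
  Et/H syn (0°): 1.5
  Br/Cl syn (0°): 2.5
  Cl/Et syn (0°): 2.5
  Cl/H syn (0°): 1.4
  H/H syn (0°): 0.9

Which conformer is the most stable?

A (eclipsed): H–Cl eclipsed, Br–H eclipsed, Et–H eclipsed; 1.4 + 1.3 + 1.5 = 4.2 kcal/mol.
B (eclipsed): H–H eclipsed, Br–Cl eclipsed, Et–H eclipsed; 0.9 + 2.5 + 1.5 = 4.9 kcal/mol.
C (eclipsed): H–H eclipsed, Br–H eclipsed, Et–Cl eclipsed; 0.9 + 1.3 + 2.5 = 4.7 kcal/mol.
A has the lowest total (4.2 kcal/mol).

A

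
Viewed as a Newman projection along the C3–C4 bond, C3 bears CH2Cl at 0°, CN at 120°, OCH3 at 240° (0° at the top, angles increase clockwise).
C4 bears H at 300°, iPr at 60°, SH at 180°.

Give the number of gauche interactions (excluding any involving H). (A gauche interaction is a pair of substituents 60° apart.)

4

Non-H gauche pairs: CH2Cl(0°)/iPr(60°); CN(120°)/iPr(60°); CN(120°)/SH(180°); OCH3(240°)/SH(180°) — 4 interactions.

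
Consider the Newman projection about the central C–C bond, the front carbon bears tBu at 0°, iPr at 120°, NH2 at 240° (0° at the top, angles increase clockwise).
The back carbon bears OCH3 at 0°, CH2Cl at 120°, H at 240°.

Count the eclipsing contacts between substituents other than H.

Non-H eclipsing pairs: tBu(0°)/OCH3(0°); iPr(120°)/CH2Cl(120°) — 2 interactions.

2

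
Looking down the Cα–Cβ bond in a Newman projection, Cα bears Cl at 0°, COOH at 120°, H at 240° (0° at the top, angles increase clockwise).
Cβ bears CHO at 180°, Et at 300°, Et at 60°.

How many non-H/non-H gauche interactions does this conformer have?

Non-H gauche pairs: Cl(0°)/Et(300°); Cl(0°)/Et(60°); COOH(120°)/CHO(180°); COOH(120°)/Et(60°) — 4 interactions.

4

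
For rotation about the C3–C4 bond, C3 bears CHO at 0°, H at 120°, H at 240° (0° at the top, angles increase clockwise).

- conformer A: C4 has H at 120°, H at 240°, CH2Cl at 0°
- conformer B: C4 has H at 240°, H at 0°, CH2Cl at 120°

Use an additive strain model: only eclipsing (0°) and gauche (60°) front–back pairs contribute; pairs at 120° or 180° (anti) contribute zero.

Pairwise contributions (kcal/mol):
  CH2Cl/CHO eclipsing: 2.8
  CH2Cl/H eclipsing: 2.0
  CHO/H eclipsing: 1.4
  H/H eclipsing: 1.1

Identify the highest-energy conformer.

A (eclipsed): CHO(0°)/CH2Cl(0°) eclipsed 2.8; H(120°)/H(120°) eclipsed 1.1; H(240°)/H(240°) eclipsed 1.1 → 5.0 kcal/mol.
B (eclipsed): CHO(0°)/H(0°) eclipsed 1.4; H(120°)/CH2Cl(120°) eclipsed 2.0; H(240°)/H(240°) eclipsed 1.1 → 4.5 kcal/mol.
A has the highest total (5.0 kcal/mol).

A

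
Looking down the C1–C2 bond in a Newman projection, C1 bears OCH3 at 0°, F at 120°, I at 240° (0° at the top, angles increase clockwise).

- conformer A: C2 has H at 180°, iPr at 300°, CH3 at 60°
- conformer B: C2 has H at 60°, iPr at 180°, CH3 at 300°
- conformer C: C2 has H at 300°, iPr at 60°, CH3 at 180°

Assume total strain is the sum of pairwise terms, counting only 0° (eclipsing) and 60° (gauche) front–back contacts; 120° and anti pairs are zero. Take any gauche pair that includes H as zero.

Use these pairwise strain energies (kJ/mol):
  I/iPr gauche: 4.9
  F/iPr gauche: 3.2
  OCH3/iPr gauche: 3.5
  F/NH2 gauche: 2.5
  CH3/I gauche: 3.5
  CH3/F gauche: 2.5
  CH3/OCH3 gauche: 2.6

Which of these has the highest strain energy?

A (staggered): OCH3–iPr gauche, OCH3–CH3 gauche, F–CH3 gauche, I–iPr gauche; 3.5 + 2.6 + 2.5 + 4.9 = 13.5 kJ/mol.
B (staggered): OCH3–CH3 gauche, F–iPr gauche, I–iPr gauche, I–CH3 gauche; 2.6 + 3.2 + 4.9 + 3.5 = 14.2 kJ/mol.
C (staggered): OCH3–iPr gauche, F–iPr gauche, F–CH3 gauche, I–CH3 gauche; 3.5 + 3.2 + 2.5 + 3.5 = 12.7 kJ/mol.
B has the highest total (14.2 kJ/mol).

B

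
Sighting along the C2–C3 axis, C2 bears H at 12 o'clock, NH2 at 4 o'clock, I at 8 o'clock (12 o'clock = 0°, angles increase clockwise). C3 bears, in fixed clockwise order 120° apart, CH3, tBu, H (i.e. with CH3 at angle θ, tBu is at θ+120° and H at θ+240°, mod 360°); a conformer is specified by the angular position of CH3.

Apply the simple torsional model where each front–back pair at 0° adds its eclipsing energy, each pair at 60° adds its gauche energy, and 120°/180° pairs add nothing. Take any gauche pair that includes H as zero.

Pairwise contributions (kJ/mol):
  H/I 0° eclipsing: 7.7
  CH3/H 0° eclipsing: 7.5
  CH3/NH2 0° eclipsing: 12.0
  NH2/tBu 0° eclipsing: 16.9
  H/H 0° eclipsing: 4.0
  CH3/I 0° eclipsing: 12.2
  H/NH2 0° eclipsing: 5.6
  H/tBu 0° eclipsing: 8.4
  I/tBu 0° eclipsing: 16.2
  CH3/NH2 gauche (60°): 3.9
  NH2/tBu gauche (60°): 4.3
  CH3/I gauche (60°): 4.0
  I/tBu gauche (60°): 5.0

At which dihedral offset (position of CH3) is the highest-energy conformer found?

CH3 at 0° (eclipsed): H(0°)/CH3(0°) eclipsed 7.5; NH2(120°)/tBu(120°) eclipsed 16.9; I(240°)/H(240°) eclipsed 7.7 → 32.1 kJ/mol.
CH3 at 60° (staggered): NH2(120°)/CH3(60°) gauche 3.9; NH2(120°)/tBu(180°) gauche 4.3; I(240°)/tBu(180°) gauche 5.0 → 13.2 kJ/mol.
CH3 at 120° (eclipsed): H(0°)/H(0°) eclipsed 4.0; NH2(120°)/CH3(120°) eclipsed 12.0; I(240°)/tBu(240°) eclipsed 16.2 → 32.2 kJ/mol.
CH3 at 180° (staggered): NH2(120°)/CH3(180°) gauche 3.9; I(240°)/CH3(180°) gauche 4.0; I(240°)/tBu(300°) gauche 5.0 → 12.9 kJ/mol.
CH3 at 240° (eclipsed): H(0°)/tBu(0°) eclipsed 8.4; NH2(120°)/H(120°) eclipsed 5.6; I(240°)/CH3(240°) eclipsed 12.2 → 26.2 kJ/mol.
CH3 at 300° (staggered): NH2(120°)/tBu(60°) gauche 4.3; I(240°)/CH3(300°) gauche 4.0 → 8.3 kJ/mol.
The maximum (32.2 kJ/mol) occurs with CH3 at 120°.

120°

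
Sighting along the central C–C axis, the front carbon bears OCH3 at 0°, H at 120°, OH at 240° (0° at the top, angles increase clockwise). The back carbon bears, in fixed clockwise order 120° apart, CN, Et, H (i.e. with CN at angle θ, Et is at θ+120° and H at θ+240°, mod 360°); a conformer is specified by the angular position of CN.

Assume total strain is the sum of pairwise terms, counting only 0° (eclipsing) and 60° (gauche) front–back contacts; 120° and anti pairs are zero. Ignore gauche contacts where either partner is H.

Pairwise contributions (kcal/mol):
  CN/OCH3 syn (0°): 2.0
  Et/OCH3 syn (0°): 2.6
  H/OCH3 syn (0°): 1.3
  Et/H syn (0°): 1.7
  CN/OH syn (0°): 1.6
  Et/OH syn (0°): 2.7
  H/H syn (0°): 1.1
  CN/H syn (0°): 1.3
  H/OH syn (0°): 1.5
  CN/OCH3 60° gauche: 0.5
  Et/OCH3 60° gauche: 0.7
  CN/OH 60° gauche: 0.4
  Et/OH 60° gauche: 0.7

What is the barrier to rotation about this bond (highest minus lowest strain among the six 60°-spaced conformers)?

4.1 kcal/mol

CN at 0° (eclipsed): OCH3(0°)/CN(0°) eclipsed 2.0; H(120°)/Et(120°) eclipsed 1.7; OH(240°)/H(240°) eclipsed 1.5 → 5.2 kcal/mol.
CN at 60° (staggered): OCH3(0°)/CN(60°) gauche 0.5; OH(240°)/Et(180°) gauche 0.7 → 1.2 kcal/mol.
CN at 120° (eclipsed): OCH3(0°)/H(0°) eclipsed 1.3; H(120°)/CN(120°) eclipsed 1.3; OH(240°)/Et(240°) eclipsed 2.7 → 5.3 kcal/mol.
CN at 180° (staggered): OCH3(0°)/Et(300°) gauche 0.7; OH(240°)/CN(180°) gauche 0.4; OH(240°)/Et(300°) gauche 0.7 → 1.8 kcal/mol.
CN at 240° (eclipsed): OCH3(0°)/Et(0°) eclipsed 2.6; H(120°)/H(120°) eclipsed 1.1; OH(240°)/CN(240°) eclipsed 1.6 → 5.3 kcal/mol.
CN at 300° (staggered): OCH3(0°)/CN(300°) gauche 0.5; OCH3(0°)/Et(60°) gauche 0.7; OH(240°)/CN(300°) gauche 0.4 → 1.6 kcal/mol.
Max at 120° (5.3 kcal/mol), min at 60° (1.2 kcal/mol); barrier = 4.1 kcal/mol.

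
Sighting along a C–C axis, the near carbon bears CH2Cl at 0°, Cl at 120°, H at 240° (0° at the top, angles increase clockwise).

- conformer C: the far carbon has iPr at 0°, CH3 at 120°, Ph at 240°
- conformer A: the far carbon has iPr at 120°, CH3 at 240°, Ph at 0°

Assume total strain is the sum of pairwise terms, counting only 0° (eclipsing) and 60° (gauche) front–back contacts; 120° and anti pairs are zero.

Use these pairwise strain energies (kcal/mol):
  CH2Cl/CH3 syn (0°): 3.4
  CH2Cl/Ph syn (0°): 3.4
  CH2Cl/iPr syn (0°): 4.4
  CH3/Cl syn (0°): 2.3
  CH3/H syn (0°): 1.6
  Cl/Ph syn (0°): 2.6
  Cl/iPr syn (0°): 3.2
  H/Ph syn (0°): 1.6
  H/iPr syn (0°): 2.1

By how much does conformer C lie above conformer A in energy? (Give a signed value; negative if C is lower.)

+0.1 kcal/mol

C (eclipsed): CH2Cl(0°)/iPr(0°) eclipsed 4.4; Cl(120°)/CH3(120°) eclipsed 2.3; H(240°)/Ph(240°) eclipsed 1.6 → 8.3 kcal/mol.
A (eclipsed): CH2Cl(0°)/Ph(0°) eclipsed 3.4; Cl(120°)/iPr(120°) eclipsed 3.2; H(240°)/CH3(240°) eclipsed 1.6 → 8.2 kcal/mol.
E(C) − E(A) = 8.3 − 8.2 = +0.1 kcal/mol.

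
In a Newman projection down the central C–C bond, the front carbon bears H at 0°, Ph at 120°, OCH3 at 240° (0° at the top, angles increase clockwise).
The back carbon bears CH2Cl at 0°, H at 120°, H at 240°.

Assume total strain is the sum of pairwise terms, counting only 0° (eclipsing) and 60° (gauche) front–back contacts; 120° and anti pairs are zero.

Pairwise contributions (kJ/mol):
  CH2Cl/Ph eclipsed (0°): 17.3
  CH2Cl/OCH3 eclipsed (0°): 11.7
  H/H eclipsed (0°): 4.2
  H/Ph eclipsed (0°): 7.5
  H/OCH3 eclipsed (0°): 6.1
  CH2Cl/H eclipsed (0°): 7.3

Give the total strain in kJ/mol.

20.9 kJ/mol

This conformer is eclipsed. H at 0° is eclipsed with CH2Cl at 0° (7.3); Ph at 120° is eclipsed with H at 120° (7.5); OCH3 at 240° is eclipsed with H at 240° (6.1). Total 20.9 kJ/mol.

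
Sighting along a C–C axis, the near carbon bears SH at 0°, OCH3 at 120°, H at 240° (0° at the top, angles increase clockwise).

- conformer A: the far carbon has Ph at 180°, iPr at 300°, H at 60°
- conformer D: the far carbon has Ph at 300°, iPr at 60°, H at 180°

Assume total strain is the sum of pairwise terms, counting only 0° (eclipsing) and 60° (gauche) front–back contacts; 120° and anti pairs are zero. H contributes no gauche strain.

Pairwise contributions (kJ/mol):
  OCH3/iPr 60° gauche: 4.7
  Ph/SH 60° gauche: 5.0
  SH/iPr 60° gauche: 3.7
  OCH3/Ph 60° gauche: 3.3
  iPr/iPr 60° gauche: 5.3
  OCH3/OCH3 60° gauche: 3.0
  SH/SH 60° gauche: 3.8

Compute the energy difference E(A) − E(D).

A (staggered): SH(0°)/iPr(300°) gauche 3.7; OCH3(120°)/Ph(180°) gauche 3.3 → 7.0 kJ/mol.
D (staggered): SH(0°)/Ph(300°) gauche 5.0; SH(0°)/iPr(60°) gauche 3.7; OCH3(120°)/iPr(60°) gauche 4.7 → 13.4 kJ/mol.
E(A) − E(D) = 7.0 − 13.4 = -6.4 kJ/mol.

-6.4 kJ/mol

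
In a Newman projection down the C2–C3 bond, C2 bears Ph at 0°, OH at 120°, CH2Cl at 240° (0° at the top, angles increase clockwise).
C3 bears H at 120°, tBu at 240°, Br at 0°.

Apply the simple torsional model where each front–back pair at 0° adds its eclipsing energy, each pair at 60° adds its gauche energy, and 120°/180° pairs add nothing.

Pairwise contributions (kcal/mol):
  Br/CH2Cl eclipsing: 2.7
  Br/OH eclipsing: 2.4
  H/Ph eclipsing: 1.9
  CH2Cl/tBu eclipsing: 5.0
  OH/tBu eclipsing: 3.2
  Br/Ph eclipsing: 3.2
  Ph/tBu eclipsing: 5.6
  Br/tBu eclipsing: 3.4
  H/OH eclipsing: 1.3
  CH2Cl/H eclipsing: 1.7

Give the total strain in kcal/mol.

9.5 kcal/mol

This conformer (eclipsed): Ph–Br eclipsed, OH–H eclipsed, CH2Cl–tBu eclipsed; 3.2 + 1.3 + 5.0 = 9.5 kcal/mol.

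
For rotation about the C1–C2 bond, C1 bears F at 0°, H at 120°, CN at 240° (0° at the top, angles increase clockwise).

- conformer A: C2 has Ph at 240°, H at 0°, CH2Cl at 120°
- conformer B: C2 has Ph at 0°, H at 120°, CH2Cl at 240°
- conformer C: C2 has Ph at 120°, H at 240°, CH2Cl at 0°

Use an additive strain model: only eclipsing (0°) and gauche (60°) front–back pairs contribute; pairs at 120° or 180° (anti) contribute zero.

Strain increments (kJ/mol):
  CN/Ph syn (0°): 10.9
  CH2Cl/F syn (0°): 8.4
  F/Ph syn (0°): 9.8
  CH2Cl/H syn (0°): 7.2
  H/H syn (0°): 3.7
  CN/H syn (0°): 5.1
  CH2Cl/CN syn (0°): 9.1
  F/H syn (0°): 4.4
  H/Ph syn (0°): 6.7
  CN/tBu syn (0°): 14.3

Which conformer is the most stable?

A (eclipsed): F–H eclipsed, H–CH2Cl eclipsed, CN–Ph eclipsed; 4.4 + 7.2 + 10.9 = 22.5 kJ/mol.
B (eclipsed): F–Ph eclipsed, H–H eclipsed, CN–CH2Cl eclipsed; 9.8 + 3.7 + 9.1 = 22.6 kJ/mol.
C (eclipsed): F–CH2Cl eclipsed, H–Ph eclipsed, CN–H eclipsed; 8.4 + 6.7 + 5.1 = 20.2 kJ/mol.
C has the lowest total (20.2 kJ/mol).

C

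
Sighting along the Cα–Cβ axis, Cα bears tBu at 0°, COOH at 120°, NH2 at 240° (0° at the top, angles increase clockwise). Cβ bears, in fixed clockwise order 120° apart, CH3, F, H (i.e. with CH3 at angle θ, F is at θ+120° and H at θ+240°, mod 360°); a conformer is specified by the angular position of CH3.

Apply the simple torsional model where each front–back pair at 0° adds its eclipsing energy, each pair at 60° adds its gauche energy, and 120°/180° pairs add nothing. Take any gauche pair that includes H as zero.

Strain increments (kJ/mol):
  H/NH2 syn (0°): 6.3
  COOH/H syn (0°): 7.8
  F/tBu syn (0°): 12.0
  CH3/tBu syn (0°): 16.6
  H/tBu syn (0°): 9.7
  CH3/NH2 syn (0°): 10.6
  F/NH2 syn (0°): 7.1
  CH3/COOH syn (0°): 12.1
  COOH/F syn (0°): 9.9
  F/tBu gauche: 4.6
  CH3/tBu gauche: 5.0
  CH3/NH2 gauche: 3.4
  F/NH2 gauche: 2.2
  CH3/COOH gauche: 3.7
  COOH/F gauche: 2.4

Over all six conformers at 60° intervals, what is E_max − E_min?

CH3 at 0° (eclipsed): tBu(0°)/CH3(0°) eclipsed 16.6; COOH(120°)/F(120°) eclipsed 9.9; NH2(240°)/H(240°) eclipsed 6.3 → 32.8 kJ/mol.
CH3 at 60° (staggered): tBu(0°)/CH3(60°) gauche 5.0; COOH(120°)/CH3(60°) gauche 3.7; COOH(120°)/F(180°) gauche 2.4; NH2(240°)/F(180°) gauche 2.2 → 13.3 kJ/mol.
CH3 at 120° (eclipsed): tBu(0°)/H(0°) eclipsed 9.7; COOH(120°)/CH3(120°) eclipsed 12.1; NH2(240°)/F(240°) eclipsed 7.1 → 28.9 kJ/mol.
CH3 at 180° (staggered): tBu(0°)/F(300°) gauche 4.6; COOH(120°)/CH3(180°) gauche 3.7; NH2(240°)/CH3(180°) gauche 3.4; NH2(240°)/F(300°) gauche 2.2 → 13.9 kJ/mol.
CH3 at 240° (eclipsed): tBu(0°)/F(0°) eclipsed 12.0; COOH(120°)/H(120°) eclipsed 7.8; NH2(240°)/CH3(240°) eclipsed 10.6 → 30.4 kJ/mol.
CH3 at 300° (staggered): tBu(0°)/CH3(300°) gauche 5.0; tBu(0°)/F(60°) gauche 4.6; COOH(120°)/F(60°) gauche 2.4; NH2(240°)/CH3(300°) gauche 3.4 → 15.4 kJ/mol.
Max at 0° (32.8 kJ/mol), min at 60° (13.3 kJ/mol); barrier = 19.5 kJ/mol.

19.5 kJ/mol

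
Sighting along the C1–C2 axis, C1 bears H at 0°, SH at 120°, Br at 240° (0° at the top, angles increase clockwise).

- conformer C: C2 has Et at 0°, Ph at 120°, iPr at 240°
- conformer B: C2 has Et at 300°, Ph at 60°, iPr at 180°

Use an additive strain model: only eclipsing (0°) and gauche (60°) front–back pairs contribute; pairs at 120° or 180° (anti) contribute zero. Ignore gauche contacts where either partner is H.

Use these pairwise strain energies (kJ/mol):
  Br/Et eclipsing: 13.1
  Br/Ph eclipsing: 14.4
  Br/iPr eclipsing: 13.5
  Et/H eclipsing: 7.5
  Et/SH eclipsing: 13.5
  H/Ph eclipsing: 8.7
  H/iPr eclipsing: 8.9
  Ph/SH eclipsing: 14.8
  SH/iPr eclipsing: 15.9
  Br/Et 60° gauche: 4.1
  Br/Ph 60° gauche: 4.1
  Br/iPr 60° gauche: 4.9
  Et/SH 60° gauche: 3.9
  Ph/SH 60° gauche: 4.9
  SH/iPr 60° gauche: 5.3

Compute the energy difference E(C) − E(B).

C (eclipsed): H–Et eclipsed, SH–Ph eclipsed, Br–iPr eclipsed; 7.5 + 14.8 + 13.5 = 35.8 kJ/mol.
B (staggered): SH–Ph gauche, SH–iPr gauche, Br–Et gauche, Br–iPr gauche; 4.9 + 5.3 + 4.1 + 4.9 = 19.2 kJ/mol.
E(C) − E(B) = 35.8 − 19.2 = +16.6 kJ/mol.

+16.6 kJ/mol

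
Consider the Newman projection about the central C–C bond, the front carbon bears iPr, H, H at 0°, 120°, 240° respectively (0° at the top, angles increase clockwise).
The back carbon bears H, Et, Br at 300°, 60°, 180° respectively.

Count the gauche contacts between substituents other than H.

Non-H gauche pairs: iPr(0°)/Et(60°) — 1 interaction.

1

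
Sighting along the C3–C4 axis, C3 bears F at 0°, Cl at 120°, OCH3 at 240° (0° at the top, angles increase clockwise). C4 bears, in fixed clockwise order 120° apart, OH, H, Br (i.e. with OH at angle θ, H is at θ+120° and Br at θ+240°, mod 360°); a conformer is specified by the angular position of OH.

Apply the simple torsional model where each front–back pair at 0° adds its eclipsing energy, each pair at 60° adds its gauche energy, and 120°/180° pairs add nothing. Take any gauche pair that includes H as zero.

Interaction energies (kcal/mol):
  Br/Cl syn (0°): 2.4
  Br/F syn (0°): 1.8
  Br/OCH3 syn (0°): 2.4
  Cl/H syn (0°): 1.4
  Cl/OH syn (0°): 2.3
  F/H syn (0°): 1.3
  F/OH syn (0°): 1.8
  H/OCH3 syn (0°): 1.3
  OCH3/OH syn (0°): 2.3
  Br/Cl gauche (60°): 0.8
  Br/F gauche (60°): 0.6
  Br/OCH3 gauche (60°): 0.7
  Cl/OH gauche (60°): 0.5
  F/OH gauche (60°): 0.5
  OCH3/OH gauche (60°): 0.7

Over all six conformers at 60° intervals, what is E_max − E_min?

OH at 0° (eclipsed): F(0°)/OH(0°) eclipsed 1.8; Cl(120°)/H(120°) eclipsed 1.4; OCH3(240°)/Br(240°) eclipsed 2.4 → 5.6 kcal/mol.
OH at 60° (staggered): F(0°)/OH(60°) gauche 0.5; F(0°)/Br(300°) gauche 0.6; Cl(120°)/OH(60°) gauche 0.5; OCH3(240°)/Br(300°) gauche 0.7 → 2.3 kcal/mol.
OH at 120° (eclipsed): F(0°)/Br(0°) eclipsed 1.8; Cl(120°)/OH(120°) eclipsed 2.3; OCH3(240°)/H(240°) eclipsed 1.3 → 5.4 kcal/mol.
OH at 180° (staggered): F(0°)/Br(60°) gauche 0.6; Cl(120°)/OH(180°) gauche 0.5; Cl(120°)/Br(60°) gauche 0.8; OCH3(240°)/OH(180°) gauche 0.7 → 2.6 kcal/mol.
OH at 240° (eclipsed): F(0°)/H(0°) eclipsed 1.3; Cl(120°)/Br(120°) eclipsed 2.4; OCH3(240°)/OH(240°) eclipsed 2.3 → 6.0 kcal/mol.
OH at 300° (staggered): F(0°)/OH(300°) gauche 0.5; Cl(120°)/Br(180°) gauche 0.8; OCH3(240°)/OH(300°) gauche 0.7; OCH3(240°)/Br(180°) gauche 0.7 → 2.7 kcal/mol.
Max at 240° (6.0 kcal/mol), min at 60° (2.3 kcal/mol); barrier = 3.7 kcal/mol.

3.7 kcal/mol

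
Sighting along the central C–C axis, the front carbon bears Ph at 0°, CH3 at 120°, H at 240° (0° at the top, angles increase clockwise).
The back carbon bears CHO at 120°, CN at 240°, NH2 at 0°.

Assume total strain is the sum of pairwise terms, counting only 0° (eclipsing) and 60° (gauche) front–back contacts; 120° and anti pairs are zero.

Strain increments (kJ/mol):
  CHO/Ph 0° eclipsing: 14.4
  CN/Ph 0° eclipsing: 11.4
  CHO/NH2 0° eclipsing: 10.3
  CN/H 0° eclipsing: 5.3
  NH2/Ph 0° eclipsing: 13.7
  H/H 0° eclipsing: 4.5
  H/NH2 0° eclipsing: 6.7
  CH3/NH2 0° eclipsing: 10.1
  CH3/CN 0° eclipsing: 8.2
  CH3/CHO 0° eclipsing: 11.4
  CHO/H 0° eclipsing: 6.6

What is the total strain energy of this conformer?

30.4 kJ/mol

This conformer is eclipsed. Ph at 0° is eclipsed with NH2 at 0° (13.7); CH3 at 120° is eclipsed with CHO at 120° (11.4); H at 240° is eclipsed with CN at 240° (5.3). Total 30.4 kJ/mol.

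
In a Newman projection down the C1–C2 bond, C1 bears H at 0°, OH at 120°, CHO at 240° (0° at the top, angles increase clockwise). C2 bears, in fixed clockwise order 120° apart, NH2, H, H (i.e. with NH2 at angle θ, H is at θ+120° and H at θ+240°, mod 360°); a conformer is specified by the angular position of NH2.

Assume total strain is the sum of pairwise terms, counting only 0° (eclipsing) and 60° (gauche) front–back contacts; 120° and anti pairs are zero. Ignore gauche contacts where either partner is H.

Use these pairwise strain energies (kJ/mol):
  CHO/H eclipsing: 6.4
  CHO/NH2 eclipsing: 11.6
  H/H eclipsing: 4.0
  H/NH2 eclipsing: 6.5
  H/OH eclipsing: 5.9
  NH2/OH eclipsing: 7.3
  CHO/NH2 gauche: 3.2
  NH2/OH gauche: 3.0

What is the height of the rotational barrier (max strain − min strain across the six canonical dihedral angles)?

NH2 at 0° (eclipsed): H–NH2 eclipsed, OH–H eclipsed, CHO–H eclipsed; 6.5 + 5.9 + 6.4 = 18.8 kJ/mol.
NH2 at 60° (staggered): OH–NH2 gauche; 3.0 = 3.0 kJ/mol.
NH2 at 120° (eclipsed): H–H eclipsed, OH–NH2 eclipsed, CHO–H eclipsed; 4.0 + 7.3 + 6.4 = 17.7 kJ/mol.
NH2 at 180° (staggered): OH–NH2 gauche, CHO–NH2 gauche; 3.0 + 3.2 = 6.2 kJ/mol.
NH2 at 240° (eclipsed): H–H eclipsed, OH–H eclipsed, CHO–NH2 eclipsed; 4.0 + 5.9 + 11.6 = 21.5 kJ/mol.
NH2 at 300° (staggered): CHO–NH2 gauche; 3.2 = 3.2 kJ/mol.
Max at 240° (21.5 kJ/mol), min at 60° (3.0 kJ/mol); barrier = 18.5 kJ/mol.

18.5 kJ/mol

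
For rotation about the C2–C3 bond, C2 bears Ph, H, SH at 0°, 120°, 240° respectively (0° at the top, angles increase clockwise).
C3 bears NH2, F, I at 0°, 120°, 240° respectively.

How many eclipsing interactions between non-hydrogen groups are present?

2

Non-H eclipsing pairs: Ph(0°)/NH2(0°); SH(240°)/I(240°) — 2 interactions.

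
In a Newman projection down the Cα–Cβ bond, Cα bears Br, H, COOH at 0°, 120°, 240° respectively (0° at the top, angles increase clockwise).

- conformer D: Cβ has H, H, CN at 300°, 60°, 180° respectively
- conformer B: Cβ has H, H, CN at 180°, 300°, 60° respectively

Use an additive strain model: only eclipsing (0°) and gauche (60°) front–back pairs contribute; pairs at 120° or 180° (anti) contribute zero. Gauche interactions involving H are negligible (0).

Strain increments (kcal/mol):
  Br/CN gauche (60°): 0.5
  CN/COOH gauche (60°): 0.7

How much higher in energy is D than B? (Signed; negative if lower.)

+0.2 kcal/mol

D (staggered): COOH(240°)/CN(180°) gauche 0.7 → 0.7 kcal/mol.
B (staggered): Br(0°)/CN(60°) gauche 0.5 → 0.5 kcal/mol.
E(D) − E(B) = 0.7 − 0.5 = +0.2 kcal/mol.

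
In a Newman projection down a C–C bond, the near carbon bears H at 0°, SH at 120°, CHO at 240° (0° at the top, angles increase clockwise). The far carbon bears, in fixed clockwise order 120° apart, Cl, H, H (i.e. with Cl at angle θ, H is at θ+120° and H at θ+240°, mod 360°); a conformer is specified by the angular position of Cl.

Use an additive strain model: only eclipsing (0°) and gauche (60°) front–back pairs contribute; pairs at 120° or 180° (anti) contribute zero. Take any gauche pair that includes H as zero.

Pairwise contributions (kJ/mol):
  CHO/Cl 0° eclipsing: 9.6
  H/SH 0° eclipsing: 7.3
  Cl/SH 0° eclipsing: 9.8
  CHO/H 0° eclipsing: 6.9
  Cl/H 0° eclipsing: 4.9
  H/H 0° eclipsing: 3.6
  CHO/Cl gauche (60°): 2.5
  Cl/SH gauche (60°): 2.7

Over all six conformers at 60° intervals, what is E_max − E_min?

Cl at 0° (eclipsed): H–Cl eclipsed, SH–H eclipsed, CHO–H eclipsed; 4.9 + 7.3 + 6.9 = 19.1 kJ/mol.
Cl at 60° (staggered): SH–Cl gauche; 2.7 = 2.7 kJ/mol.
Cl at 120° (eclipsed): H–H eclipsed, SH–Cl eclipsed, CHO–H eclipsed; 3.6 + 9.8 + 6.9 = 20.3 kJ/mol.
Cl at 180° (staggered): SH–Cl gauche, CHO–Cl gauche; 2.7 + 2.5 = 5.2 kJ/mol.
Cl at 240° (eclipsed): H–H eclipsed, SH–H eclipsed, CHO–Cl eclipsed; 3.6 + 7.3 + 9.6 = 20.5 kJ/mol.
Cl at 300° (staggered): CHO–Cl gauche; 2.5 = 2.5 kJ/mol.
Max at 240° (20.5 kJ/mol), min at 300° (2.5 kJ/mol); barrier = 18.0 kJ/mol.

18.0 kJ/mol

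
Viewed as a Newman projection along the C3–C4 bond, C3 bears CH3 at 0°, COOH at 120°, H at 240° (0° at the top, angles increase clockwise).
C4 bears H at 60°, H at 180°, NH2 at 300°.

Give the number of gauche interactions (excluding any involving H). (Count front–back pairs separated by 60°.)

Non-H gauche pairs: CH3(0°)/NH2(300°) — 1 interaction.

1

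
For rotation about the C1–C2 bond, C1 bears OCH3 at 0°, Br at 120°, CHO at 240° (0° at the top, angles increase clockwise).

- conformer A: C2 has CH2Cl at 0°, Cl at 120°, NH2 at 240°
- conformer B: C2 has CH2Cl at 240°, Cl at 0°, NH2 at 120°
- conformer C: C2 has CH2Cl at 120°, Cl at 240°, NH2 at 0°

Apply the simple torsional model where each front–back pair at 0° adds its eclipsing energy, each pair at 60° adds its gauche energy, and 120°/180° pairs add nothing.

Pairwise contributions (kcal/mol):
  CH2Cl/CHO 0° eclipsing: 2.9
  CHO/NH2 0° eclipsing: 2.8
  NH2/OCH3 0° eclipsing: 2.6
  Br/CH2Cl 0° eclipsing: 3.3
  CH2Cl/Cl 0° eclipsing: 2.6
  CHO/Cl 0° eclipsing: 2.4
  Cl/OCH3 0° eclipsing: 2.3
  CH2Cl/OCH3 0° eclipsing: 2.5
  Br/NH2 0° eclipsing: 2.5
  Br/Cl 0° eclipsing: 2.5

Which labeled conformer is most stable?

B

A (eclipsed): OCH3(0°)/CH2Cl(0°) eclipsed 2.5; Br(120°)/Cl(120°) eclipsed 2.5; CHO(240°)/NH2(240°) eclipsed 2.8 → 7.8 kcal/mol.
B (eclipsed): OCH3(0°)/Cl(0°) eclipsed 2.3; Br(120°)/NH2(120°) eclipsed 2.5; CHO(240°)/CH2Cl(240°) eclipsed 2.9 → 7.7 kcal/mol.
C (eclipsed): OCH3(0°)/NH2(0°) eclipsed 2.6; Br(120°)/CH2Cl(120°) eclipsed 3.3; CHO(240°)/Cl(240°) eclipsed 2.4 → 8.3 kcal/mol.
B has the lowest total (7.7 kcal/mol).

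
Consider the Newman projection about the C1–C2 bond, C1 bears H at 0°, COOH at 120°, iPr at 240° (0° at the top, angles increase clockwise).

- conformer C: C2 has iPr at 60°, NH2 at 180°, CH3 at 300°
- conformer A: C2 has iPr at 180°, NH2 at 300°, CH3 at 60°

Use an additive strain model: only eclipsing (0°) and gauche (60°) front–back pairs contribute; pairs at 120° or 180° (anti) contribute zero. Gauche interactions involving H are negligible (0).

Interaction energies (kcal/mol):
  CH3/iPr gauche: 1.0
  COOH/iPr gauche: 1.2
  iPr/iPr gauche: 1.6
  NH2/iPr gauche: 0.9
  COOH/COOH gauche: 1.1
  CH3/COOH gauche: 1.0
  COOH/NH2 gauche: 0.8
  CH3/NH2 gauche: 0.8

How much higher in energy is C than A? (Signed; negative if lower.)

-0.8 kcal/mol

C (staggered): COOH(120°)/iPr(60°) gauche 1.2; COOH(120°)/NH2(180°) gauche 0.8; iPr(240°)/NH2(180°) gauche 0.9; iPr(240°)/CH3(300°) gauche 1.0 → 3.9 kcal/mol.
A (staggered): COOH(120°)/iPr(180°) gauche 1.2; COOH(120°)/CH3(60°) gauche 1.0; iPr(240°)/iPr(180°) gauche 1.6; iPr(240°)/NH2(300°) gauche 0.9 → 4.7 kcal/mol.
E(C) − E(A) = 3.9 − 4.7 = -0.8 kcal/mol.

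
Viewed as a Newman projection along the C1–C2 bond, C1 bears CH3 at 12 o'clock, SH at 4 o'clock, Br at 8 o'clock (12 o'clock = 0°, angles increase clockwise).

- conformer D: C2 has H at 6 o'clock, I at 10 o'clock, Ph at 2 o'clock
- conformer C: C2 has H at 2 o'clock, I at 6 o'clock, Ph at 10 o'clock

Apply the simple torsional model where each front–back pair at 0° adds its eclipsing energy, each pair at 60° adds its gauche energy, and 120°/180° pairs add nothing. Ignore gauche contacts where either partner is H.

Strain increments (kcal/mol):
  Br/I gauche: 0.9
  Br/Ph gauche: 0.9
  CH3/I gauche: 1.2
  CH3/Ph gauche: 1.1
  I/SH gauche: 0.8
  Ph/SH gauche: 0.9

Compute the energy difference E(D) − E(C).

+0.4 kcal/mol

D (staggered): CH3(0°)/I(300°) gauche 1.2; CH3(0°)/Ph(60°) gauche 1.1; SH(120°)/Ph(60°) gauche 0.9; Br(240°)/I(300°) gauche 0.9 → 4.1 kcal/mol.
C (staggered): CH3(0°)/Ph(300°) gauche 1.1; SH(120°)/I(180°) gauche 0.8; Br(240°)/I(180°) gauche 0.9; Br(240°)/Ph(300°) gauche 0.9 → 3.7 kcal/mol.
E(D) − E(C) = 4.1 − 3.7 = +0.4 kcal/mol.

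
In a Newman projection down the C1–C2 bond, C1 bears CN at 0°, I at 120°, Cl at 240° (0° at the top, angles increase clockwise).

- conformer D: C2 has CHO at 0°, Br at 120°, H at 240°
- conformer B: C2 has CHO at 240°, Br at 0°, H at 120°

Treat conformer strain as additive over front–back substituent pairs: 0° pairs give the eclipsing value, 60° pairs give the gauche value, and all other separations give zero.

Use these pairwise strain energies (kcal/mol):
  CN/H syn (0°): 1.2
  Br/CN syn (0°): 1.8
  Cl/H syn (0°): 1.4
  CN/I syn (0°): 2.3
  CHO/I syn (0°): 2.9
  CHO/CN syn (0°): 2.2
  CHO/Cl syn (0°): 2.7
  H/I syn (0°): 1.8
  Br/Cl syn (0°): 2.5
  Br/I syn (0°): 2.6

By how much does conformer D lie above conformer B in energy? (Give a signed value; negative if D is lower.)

-0.1 kcal/mol

D (eclipsed): CN–CHO eclipsed, I–Br eclipsed, Cl–H eclipsed; 2.2 + 2.6 + 1.4 = 6.2 kcal/mol.
B (eclipsed): CN–Br eclipsed, I–H eclipsed, Cl–CHO eclipsed; 1.8 + 1.8 + 2.7 = 6.3 kcal/mol.
E(D) − E(B) = 6.2 − 6.3 = -0.1 kcal/mol.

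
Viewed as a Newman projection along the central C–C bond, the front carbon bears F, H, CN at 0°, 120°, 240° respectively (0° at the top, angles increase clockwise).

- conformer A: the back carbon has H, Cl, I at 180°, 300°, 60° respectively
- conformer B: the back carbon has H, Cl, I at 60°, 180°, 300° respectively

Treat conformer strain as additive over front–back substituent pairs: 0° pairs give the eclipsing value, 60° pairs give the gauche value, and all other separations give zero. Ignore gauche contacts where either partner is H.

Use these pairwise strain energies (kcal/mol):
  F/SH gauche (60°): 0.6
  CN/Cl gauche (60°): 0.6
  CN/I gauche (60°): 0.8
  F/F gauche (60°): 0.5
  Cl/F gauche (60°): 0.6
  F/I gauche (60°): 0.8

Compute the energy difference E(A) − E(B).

-0.2 kcal/mol

A (staggered): F–Cl gauche, F–I gauche, CN–Cl gauche; 0.6 + 0.8 + 0.6 = 2.0 kcal/mol.
B (staggered): F–I gauche, CN–Cl gauche, CN–I gauche; 0.8 + 0.6 + 0.8 = 2.2 kcal/mol.
E(A) − E(B) = 2.0 − 2.2 = -0.2 kcal/mol.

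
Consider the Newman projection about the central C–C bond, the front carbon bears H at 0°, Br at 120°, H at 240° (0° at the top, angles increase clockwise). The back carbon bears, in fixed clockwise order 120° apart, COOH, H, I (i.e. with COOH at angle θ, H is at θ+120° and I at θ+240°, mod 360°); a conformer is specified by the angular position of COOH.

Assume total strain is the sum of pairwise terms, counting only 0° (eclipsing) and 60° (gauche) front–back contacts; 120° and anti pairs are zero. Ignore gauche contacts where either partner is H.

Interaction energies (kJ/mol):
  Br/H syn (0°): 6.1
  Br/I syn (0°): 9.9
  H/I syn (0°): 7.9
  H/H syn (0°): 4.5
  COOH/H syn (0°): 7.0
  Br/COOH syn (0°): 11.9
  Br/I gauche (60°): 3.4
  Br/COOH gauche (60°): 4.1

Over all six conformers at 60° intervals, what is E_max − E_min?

COOH at 0° (eclipsed): H–COOH eclipsed, Br–H eclipsed, H–I eclipsed; 7.0 + 6.1 + 7.9 = 21.0 kJ/mol.
COOH at 60° (staggered): Br–COOH gauche; 4.1 = 4.1 kJ/mol.
COOH at 120° (eclipsed): H–I eclipsed, Br–COOH eclipsed, H–H eclipsed; 7.9 + 11.9 + 4.5 = 24.3 kJ/mol.
COOH at 180° (staggered): Br–COOH gauche, Br–I gauche; 4.1 + 3.4 = 7.5 kJ/mol.
COOH at 240° (eclipsed): H–H eclipsed, Br–I eclipsed, H–COOH eclipsed; 4.5 + 9.9 + 7.0 = 21.4 kJ/mol.
COOH at 300° (staggered): Br–I gauche; 3.4 = 3.4 kJ/mol.
Max at 120° (24.3 kJ/mol), min at 300° (3.4 kJ/mol); barrier = 20.9 kJ/mol.

20.9 kJ/mol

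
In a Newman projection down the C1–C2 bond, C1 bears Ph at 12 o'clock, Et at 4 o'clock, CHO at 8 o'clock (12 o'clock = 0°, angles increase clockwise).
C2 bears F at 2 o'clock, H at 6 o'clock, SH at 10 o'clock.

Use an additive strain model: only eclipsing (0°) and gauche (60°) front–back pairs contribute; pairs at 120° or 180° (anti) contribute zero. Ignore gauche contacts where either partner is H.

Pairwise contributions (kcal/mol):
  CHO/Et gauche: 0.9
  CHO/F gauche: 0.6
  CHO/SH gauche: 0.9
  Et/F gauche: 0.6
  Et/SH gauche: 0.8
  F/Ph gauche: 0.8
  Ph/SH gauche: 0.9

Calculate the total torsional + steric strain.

3.2 kcal/mol

This conformer (staggered): Ph–F gauche, Ph–SH gauche, Et–F gauche, CHO–SH gauche; 0.8 + 0.9 + 0.6 + 0.9 = 3.2 kcal/mol.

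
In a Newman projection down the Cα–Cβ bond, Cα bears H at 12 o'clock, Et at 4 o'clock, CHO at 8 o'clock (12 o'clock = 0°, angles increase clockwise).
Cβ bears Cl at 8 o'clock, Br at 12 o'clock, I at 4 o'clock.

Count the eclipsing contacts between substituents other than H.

2

Non-H eclipsing pairs: Et(120°)/I(120°); CHO(240°)/Cl(240°) — 2 interactions.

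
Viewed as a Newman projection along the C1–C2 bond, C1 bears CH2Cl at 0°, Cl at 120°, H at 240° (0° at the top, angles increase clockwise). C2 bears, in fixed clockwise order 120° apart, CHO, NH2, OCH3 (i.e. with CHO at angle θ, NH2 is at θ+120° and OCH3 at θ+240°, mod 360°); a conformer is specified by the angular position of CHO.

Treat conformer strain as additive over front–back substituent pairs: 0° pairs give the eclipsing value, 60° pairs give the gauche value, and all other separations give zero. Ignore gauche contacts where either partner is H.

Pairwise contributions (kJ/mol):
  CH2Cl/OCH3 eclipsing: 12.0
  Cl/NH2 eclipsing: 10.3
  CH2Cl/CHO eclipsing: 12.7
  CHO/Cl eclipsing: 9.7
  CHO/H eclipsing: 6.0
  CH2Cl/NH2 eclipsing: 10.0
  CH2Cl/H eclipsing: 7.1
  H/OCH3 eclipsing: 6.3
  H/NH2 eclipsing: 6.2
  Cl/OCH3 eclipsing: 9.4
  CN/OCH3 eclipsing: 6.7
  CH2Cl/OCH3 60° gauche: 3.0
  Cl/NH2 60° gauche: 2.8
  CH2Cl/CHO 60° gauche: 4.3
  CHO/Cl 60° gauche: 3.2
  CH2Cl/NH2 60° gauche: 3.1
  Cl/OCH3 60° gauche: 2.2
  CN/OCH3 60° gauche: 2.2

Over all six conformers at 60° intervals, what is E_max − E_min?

CHO at 0° (eclipsed): CH2Cl–CHO eclipsed, Cl–NH2 eclipsed, H–OCH3 eclipsed; 12.7 + 10.3 + 6.3 = 29.3 kJ/mol.
CHO at 60° (staggered): CH2Cl–CHO gauche, CH2Cl–OCH3 gauche, Cl–CHO gauche, Cl–NH2 gauche; 4.3 + 3.0 + 3.2 + 2.8 = 13.3 kJ/mol.
CHO at 120° (eclipsed): CH2Cl–OCH3 eclipsed, Cl–CHO eclipsed, H–NH2 eclipsed; 12.0 + 9.7 + 6.2 = 27.9 kJ/mol.
CHO at 180° (staggered): CH2Cl–NH2 gauche, CH2Cl–OCH3 gauche, Cl–CHO gauche, Cl–OCH3 gauche; 3.1 + 3.0 + 3.2 + 2.2 = 11.5 kJ/mol.
CHO at 240° (eclipsed): CH2Cl–NH2 eclipsed, Cl–OCH3 eclipsed, H–CHO eclipsed; 10.0 + 9.4 + 6.0 = 25.4 kJ/mol.
CHO at 300° (staggered): CH2Cl–CHO gauche, CH2Cl–NH2 gauche, Cl–NH2 gauche, Cl–OCH3 gauche; 4.3 + 3.1 + 2.8 + 2.2 = 12.4 kJ/mol.
Max at 0° (29.3 kJ/mol), min at 180° (11.5 kJ/mol); barrier = 17.8 kJ/mol.

17.8 kJ/mol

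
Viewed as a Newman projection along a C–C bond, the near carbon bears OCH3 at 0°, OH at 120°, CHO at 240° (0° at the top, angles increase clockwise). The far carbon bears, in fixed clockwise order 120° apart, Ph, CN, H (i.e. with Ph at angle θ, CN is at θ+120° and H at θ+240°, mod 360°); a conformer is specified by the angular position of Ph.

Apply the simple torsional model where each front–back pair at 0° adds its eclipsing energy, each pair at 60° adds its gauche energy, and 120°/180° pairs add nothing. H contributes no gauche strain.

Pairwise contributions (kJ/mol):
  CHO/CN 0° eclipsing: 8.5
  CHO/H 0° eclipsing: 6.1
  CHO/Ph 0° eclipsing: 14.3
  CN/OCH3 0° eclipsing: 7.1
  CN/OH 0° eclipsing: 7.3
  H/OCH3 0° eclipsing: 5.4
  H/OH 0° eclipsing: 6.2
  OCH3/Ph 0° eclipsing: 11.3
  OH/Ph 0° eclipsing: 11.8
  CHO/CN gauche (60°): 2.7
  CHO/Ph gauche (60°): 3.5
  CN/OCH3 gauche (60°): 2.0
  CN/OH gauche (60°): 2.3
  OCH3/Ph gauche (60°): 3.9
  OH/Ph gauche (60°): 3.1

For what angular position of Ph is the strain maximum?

Ph at 0° is eclipsed. OCH3 at 0° is eclipsed with Ph at 0° (11.3); OH at 120° is eclipsed with CN at 120° (7.3); CHO at 240° is eclipsed with H at 240° (6.1). Total 24.7 kJ/mol.
Ph at 60° is staggered. OCH3 at 0° is gauche with Ph at 60° (3.9); OH at 120° is gauche with Ph at 60° (3.1); OH at 120° is gauche with CN at 180° (2.3); CHO at 240° is gauche with CN at 180° (2.7). Total 12.0 kJ/mol.
Ph at 120° is eclipsed. OCH3 at 0° is eclipsed with H at 0° (5.4); OH at 120° is eclipsed with Ph at 120° (11.8); CHO at 240° is eclipsed with CN at 240° (8.5). Total 25.7 kJ/mol.
Ph at 180° is staggered. OCH3 at 0° is gauche with CN at 300° (2.0); OH at 120° is gauche with Ph at 180° (3.1); CHO at 240° is gauche with Ph at 180° (3.5); CHO at 240° is gauche with CN at 300° (2.7). Total 11.3 kJ/mol.
Ph at 240° is eclipsed. OCH3 at 0° is eclipsed with CN at 0° (7.1); OH at 120° is eclipsed with H at 120° (6.2); CHO at 240° is eclipsed with Ph at 240° (14.3). Total 27.6 kJ/mol.
Ph at 300° is staggered. OCH3 at 0° is gauche with Ph at 300° (3.9); OCH3 at 0° is gauche with CN at 60° (2.0); OH at 120° is gauche with CN at 60° (2.3); CHO at 240° is gauche with Ph at 300° (3.5). Total 11.7 kJ/mol.
The maximum (27.6 kJ/mol) occurs with Ph at 240°.

240°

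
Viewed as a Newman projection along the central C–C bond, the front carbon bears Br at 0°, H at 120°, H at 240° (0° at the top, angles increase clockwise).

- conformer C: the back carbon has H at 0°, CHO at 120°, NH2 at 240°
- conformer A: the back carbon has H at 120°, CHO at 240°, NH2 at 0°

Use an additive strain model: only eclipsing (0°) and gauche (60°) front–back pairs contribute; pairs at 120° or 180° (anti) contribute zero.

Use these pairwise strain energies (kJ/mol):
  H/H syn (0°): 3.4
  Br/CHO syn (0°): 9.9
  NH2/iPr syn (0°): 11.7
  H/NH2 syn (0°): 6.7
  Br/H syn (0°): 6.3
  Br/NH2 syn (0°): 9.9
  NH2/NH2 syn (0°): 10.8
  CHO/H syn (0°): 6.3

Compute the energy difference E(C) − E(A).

C (eclipsed): Br(0°)/H(0°) eclipsed 6.3; H(120°)/CHO(120°) eclipsed 6.3; H(240°)/NH2(240°) eclipsed 6.7 → 19.3 kJ/mol.
A (eclipsed): Br(0°)/NH2(0°) eclipsed 9.9; H(120°)/H(120°) eclipsed 3.4; H(240°)/CHO(240°) eclipsed 6.3 → 19.6 kJ/mol.
E(C) − E(A) = 19.3 − 19.6 = -0.3 kJ/mol.

-0.3 kJ/mol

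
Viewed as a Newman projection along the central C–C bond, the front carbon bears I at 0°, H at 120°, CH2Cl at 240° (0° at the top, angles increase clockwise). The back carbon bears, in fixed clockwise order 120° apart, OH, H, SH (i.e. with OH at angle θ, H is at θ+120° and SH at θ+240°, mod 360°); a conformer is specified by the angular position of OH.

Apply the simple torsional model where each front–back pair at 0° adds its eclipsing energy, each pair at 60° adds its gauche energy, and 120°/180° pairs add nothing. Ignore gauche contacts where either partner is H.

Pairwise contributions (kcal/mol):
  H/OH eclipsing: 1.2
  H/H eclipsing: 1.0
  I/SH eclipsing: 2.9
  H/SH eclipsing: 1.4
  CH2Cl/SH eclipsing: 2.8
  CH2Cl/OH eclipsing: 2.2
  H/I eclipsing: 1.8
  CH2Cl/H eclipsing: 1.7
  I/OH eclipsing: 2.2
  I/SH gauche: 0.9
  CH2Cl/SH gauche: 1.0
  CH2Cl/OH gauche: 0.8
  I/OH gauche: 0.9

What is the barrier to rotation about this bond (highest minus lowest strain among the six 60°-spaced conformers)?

OH at 0° (eclipsed): I–OH eclipsed, H–H eclipsed, CH2Cl–SH eclipsed; 2.2 + 1.0 + 2.8 = 6.0 kcal/mol.
OH at 60° (staggered): I–OH gauche, I–SH gauche, CH2Cl–SH gauche; 0.9 + 0.9 + 1.0 = 2.8 kcal/mol.
OH at 120° (eclipsed): I–SH eclipsed, H–OH eclipsed, CH2Cl–H eclipsed; 2.9 + 1.2 + 1.7 = 5.8 kcal/mol.
OH at 180° (staggered): I–SH gauche, CH2Cl–OH gauche; 0.9 + 0.8 = 1.7 kcal/mol.
OH at 240° (eclipsed): I–H eclipsed, H–SH eclipsed, CH2Cl–OH eclipsed; 1.8 + 1.4 + 2.2 = 5.4 kcal/mol.
OH at 300° (staggered): I–OH gauche, CH2Cl–OH gauche, CH2Cl–SH gauche; 0.9 + 0.8 + 1.0 = 2.7 kcal/mol.
Max at 0° (6.0 kcal/mol), min at 180° (1.7 kcal/mol); barrier = 4.3 kcal/mol.

4.3 kcal/mol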